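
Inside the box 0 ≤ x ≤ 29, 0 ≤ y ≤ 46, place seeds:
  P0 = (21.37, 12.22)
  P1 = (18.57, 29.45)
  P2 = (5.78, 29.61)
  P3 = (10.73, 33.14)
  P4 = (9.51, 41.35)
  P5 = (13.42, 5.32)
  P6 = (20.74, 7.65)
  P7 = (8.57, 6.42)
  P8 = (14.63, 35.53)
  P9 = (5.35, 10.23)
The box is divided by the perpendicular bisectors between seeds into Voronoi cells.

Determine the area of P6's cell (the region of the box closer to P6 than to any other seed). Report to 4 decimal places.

1. box [0,29]×[0,46]: [(0, 0) (29, 0) (29, 46) (0, 46)]
2. ⊥bis P6·P0 via (21.055,9.935): [(0, 12.8375) (0, 0) (29, 0) (29, 8.8397)]  |A|=314.3207
3. ⊥bis P6·P1 via (19.655,18.55): [(0, 12.8375) (0, 0) (29, 0) (29, 8.8397)]  |A|=314.3207
4. ⊥bis P6·P2 via (13.26,18.63): [(3.9565, 12.2921) (0, 9.5968) (0, 0) (29, 0) (29, 8.8397)]  |A|=307.9095
5. ⊥bis P6·P3 via (15.735,20.395): [(3.9565, 12.2921) (0, 9.5968) (0, 0) (29, 0) (29, 8.8397)]  |A|=307.9095
6. ⊥bis P6·P4 via (15.125,24.5): [(3.9565, 12.2921) (0, 9.5968) (0, 0) (29, 0) (29, 8.8397)]  |A|=307.9095
7. ⊥bis P6·P5 via (17.08,6.485): [(15.749, 10.6665) (19.1442, 0) (29, 0) (29, 8.8397)]  |A|=111.1308
8. ⊥bis P6·P7 via (14.655,7.035): [(15.749, 10.6665) (19.1442, 0) (29, 0) (29, 8.8397)]  |A|=111.1308
9. ⊥bis P6·P8 via (17.685,21.59): [(15.749, 10.6665) (19.1442, 0) (29, 0) (29, 8.8397)]  |A|=111.1308
10. ⊥bis P6·P9 via (13.045,8.94): [(15.749, 10.6665) (19.1442, 0) (29, 0) (29, 8.8397)]  |A|=111.1308
11. canonical 4-gon: [(15.749, 10.6665) (19.1442, 0) (29, 0) (29, 8.8397)]
12. shoelace: 111.1308

Area of P6's cell: 111.1308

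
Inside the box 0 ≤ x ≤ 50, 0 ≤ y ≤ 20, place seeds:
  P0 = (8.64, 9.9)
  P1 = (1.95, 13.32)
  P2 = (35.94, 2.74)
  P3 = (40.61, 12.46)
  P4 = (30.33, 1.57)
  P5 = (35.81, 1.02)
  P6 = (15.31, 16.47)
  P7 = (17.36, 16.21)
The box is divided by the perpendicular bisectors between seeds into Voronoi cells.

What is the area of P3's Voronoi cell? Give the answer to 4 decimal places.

Area of P3's cell: 269.1485

1. box [0,50]×[0,20]: [(0, 0) (50, 0) (50, 20) (0, 20)]
2. ⊥bis P3·P0 via (24.625,11.18): [(25.5202, 0) (50, 0) (50, 20) (23.9187, 20)]  |A|=505.6102
3. ⊥bis P3·P1 via (21.28,12.89): [(25.5202, 0) (50, 0) (50, 20) (23.9187, 20)]  |A|=505.6102
4. ⊥bis P3·P2 via (38.275,7.6): [(24.377, 14.2773) (50, 1.9667) (50, 20) (23.9187, 20)]  |A|=305.661
5. ⊥bis P3·P4 via (35.47,7.015): [(24.099, 17.7491) (31.3006, 10.9509) (50, 1.9667) (50, 20) (23.9187, 20)]  |A|=294.1049
6. ⊥bis P3·P5 via (38.21,6.74): [(24.099, 17.7491) (31.3006, 10.9509) (50, 1.9667) (50, 20) (23.9187, 20)]  |A|=294.1049
7. ⊥bis P3·P6 via (27.96,14.465): [(27.9103, 14.1513) (31.3006, 10.9509) (50, 1.9667) (50, 20) (28.8373, 20)]  |A|=275.7561
8. ⊥bis P3·P7 via (28.985,14.335): [(28.8173, 13.2951) (31.3006, 10.9509) (50, 1.9667) (50, 20) (29.8987, 20)]  |A|=269.1485
9. canonical 5-gon: [(28.8173, 13.2951) (31.3006, 10.9509) (50, 1.9667) (50, 20) (29.8987, 20)]
10. shoelace: 269.1485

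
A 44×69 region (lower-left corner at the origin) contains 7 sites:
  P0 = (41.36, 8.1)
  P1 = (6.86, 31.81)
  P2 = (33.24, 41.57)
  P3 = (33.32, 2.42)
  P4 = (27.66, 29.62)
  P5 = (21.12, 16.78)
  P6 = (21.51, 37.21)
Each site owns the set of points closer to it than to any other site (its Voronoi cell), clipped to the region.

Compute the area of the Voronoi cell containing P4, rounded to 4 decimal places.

Area of P4's cell: 274.9464

1. box [0,44]×[0,69]: [(0, 0) (44, 0) (44, 69) (0, 69)]
2. ⊥bis P4·P0 via (34.51,18.86): [(0, 0) (4.8847, 0) (44, 24.9015) (44, 69) (0, 69)]  |A|=2548.9847
3. ⊥bis P4·P1 via (17.26,30.715): [(14.6828, 6.2377) (44, 24.9015) (44, 69) (21.291, 69)]  |A|=1359.0576
4. ⊥bis P4·P2 via (30.45,35.595): [(18.3678, 41.2367) (14.6828, 6.2377) (44, 24.9015) (44, 29.2679)]  |A|=534.6087
5. ⊥bis P4·P3 via (30.49,16.02): [(18.3678, 41.2367) (15.3818, 12.8762) (29.8347, 15.8836) (44, 24.9015) (44, 29.2679)]  |A|=487.6869
6. ⊥bis P4·P5 via (24.39,23.2): [(18.3678, 41.2367) (16.8719, 27.0293) (33.7992, 18.4075) (44, 24.9015) (44, 29.2679)]  |A|=349.1993
7. ⊥bis P4·P6 via (24.585,33.415): [(28.436, 36.5354) (16.8876, 27.178) (16.8719, 27.0293) (33.7992, 18.4075) (44, 24.9015) (44, 29.2679)]  |A|=274.9464
8. canonical 6-gon: [(28.436, 36.5354) (16.8876, 27.178) (16.8719, 27.0293) (33.7992, 18.4075) (44, 24.9015) (44, 29.2679)]
9. shoelace: 274.9464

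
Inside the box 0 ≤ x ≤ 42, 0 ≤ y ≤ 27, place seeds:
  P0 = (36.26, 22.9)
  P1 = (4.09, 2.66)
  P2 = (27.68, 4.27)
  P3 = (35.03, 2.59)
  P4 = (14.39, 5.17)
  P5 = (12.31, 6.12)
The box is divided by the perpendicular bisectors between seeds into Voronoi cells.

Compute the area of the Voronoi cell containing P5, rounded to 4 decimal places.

Area of P5's cell: 312.6376

1. box [0,42]×[0,27]: [(0, 0) (42, 0) (42, 27) (0, 27)]
2. ⊥bis P5·P0 via (24.285,14.51): [(0, 0) (34.4511, 0) (15.5342, 27) (0, 27)]  |A|=674.8011
3. ⊥bis P5·P1 via (8.2,4.39): [(0, 23.8709) (10.0479, 0) (34.4511, 0) (15.5342, 27) (0, 27)]  |A|=554.8752
4. ⊥bis P5·P2 via (19.995,5.195): [(0, 23.8709) (10.0479, 0) (19.3697, 0) (21.5808, 18.3697) (15.5342, 27) (0, 27)]  |A|=416.3548
5. ⊥bis P5·P3 via (23.67,4.355): [(0, 23.8709) (10.0479, 0) (19.3697, 0) (21.5808, 18.3697) (15.5342, 27) (0, 27)]  |A|=416.3548
6. ⊥bis P5·P4 via (13.35,5.645): [(0, 23.8709) (10.0479, 0) (10.7718, 0) (20.1164, 20.4598) (15.5342, 27) (0, 27)]  |A|=312.6376
7. canonical 6-gon: [(0, 23.8709) (10.0479, 0) (10.7718, 0) (20.1164, 20.4598) (15.5342, 27) (0, 27)]
8. shoelace: 312.6376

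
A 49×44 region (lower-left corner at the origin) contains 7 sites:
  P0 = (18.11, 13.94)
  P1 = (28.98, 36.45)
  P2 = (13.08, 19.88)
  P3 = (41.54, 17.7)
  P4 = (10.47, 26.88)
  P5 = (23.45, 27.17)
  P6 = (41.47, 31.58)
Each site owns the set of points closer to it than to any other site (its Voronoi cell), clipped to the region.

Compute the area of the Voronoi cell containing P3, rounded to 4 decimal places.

1. box [0,49]×[0,44]: [(0, 0) (49, 0) (49, 44) (0, 44)]
2. ⊥bis P3·P0 via (29.825,15.82): [(32.3638, 0) (49, 0) (49, 44) (25.3027, 44)]  |A|=887.3372
3. ⊥bis P3·P1 via (35.26,27.075): [(28.7217, 22.6952) (32.3638, 0) (49, 0) (49, 36.279)]  |A|=556.6196
4. ⊥bis P3·P2 via (27.31,18.79): [(28.7217, 22.6952) (32.3638, 0) (49, 0) (49, 36.279)]  |A|=556.6196
5. ⊥bis P3·P4 via (26.005,22.29): [(28.7217, 22.6952) (32.3638, 0) (49, 0) (49, 36.279)]  |A|=556.6196
6. ⊥bis P3·P5 via (32.495,22.435): [(34.7426, 26.7284) (29.639, 16.9793) (32.3638, 0) (49, 0) (49, 36.279)]  |A|=537.5624
7. ⊥bis P3·P6 via (41.505,24.64): [(33.6285, 24.6003) (29.639, 16.9793) (32.3638, 0) (49, 0) (49, 24.6778)]  |A|=438.548
8. canonical 5-gon: [(33.6285, 24.6003) (29.639, 16.9793) (32.3638, 0) (49, 0) (49, 24.6778)]
9. shoelace: 438.548

Area of P3's cell: 438.5480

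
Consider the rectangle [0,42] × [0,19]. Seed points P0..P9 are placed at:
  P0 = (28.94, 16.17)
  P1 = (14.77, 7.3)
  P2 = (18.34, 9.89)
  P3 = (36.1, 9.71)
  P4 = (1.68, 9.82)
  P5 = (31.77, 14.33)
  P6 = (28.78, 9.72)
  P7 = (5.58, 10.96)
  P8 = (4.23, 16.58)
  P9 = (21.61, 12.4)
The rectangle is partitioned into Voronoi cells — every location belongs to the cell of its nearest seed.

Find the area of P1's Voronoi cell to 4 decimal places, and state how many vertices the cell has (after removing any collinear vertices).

1. box [0,42]×[0,19]: [(0, 0) (42, 0) (42, 19) (0, 19)]
2. ⊥bis P1·P0 via (21.855,11.735): [(0, 0) (29.2008, 0) (17.3073, 19) (0, 19)]  |A|=441.8268
3. ⊥bis P1·P2 via (16.555,8.595): [(0, 0) (22.7906, 0) (9.0063, 19) (0, 19)]  |A|=302.0702
4. ⊥bis P1·P3 via (25.435,8.505): [(0, 0) (22.7906, 0) (9.0063, 19) (0, 19)]  |A|=302.0702
5. ⊥bis P1·P4 via (8.225,8.56): [(6.5771, 0) (22.7906, 0) (9.9772, 17.6617)]  |A|=143.179
6. ⊥bis P1·P5 via (23.27,10.815): [(6.5771, 0) (22.7906, 0) (9.9772, 17.6617)]  |A|=143.179
7. ⊥bis P1·P6 via (21.775,8.51): [(6.5771, 0) (22.7906, 0) (9.9772, 17.6617)]  |A|=143.179
8. ⊥bis P1·P7 via (10.175,9.13): [(6.6128, 0.1856) (6.5771, 0) (22.7906, 0) (12.2985, 14.462)]  |A|=117.5127
9. ⊥bis P1·P8 via (9.5,11.94): [(6.6128, 0.1856) (6.5771, 0) (22.7906, 0) (12.2985, 14.462)]  |A|=117.5127
10. ⊥bis P1·P9 via (18.19,9.85): [(6.6128, 0.1856) (6.5771, 0) (22.7906, 0) (12.2985, 14.462)]  |A|=117.5127
11. canonical 4-gon: [(6.6128, 0.1856) (6.5771, 0) (22.7906, 0) (12.2985, 14.462)]
12. shoelace: 117.5127

Area of P1's cell: 117.5127 (4 vertices)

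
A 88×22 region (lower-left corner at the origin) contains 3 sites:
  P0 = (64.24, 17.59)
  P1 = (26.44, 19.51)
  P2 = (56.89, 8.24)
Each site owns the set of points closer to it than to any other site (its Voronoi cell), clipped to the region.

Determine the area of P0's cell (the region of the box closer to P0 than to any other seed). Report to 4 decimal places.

1. box [0,88]×[0,22]: [(0, 0) (88, 0) (88, 22) (0, 22)]
2. ⊥bis P0·P1 via (45.34,18.55): [(44.3978, 0) (88, 0) (88, 22) (45.5152, 22)]  |A|=946.9568
3. ⊥bis P0·P2 via (60.565,12.915): [(76.9943, 0) (88, 0) (88, 22) (49.0079, 22)]  |A|=549.9761
4. canonical 4-gon: [(76.9943, 0) (88, 0) (88, 22) (49.0079, 22)]
5. shoelace: 549.9761

Area of P0's cell: 549.9761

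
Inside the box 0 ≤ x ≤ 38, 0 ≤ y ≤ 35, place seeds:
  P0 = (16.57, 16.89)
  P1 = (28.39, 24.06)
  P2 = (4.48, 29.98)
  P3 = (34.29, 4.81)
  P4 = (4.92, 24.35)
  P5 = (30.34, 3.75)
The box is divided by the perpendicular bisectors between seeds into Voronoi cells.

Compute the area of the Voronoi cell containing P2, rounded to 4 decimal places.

Area of P2's cell: 131.1810

1. box [0,38]×[0,35]: [(0, 0) (38, 0) (38, 35) (0, 35)]
2. ⊥bis P2·P0 via (10.525,23.435): [(0, 13.714) (23.0466, 35) (0, 35)]  |A|=245.2841
3. ⊥bis P2·P1 via (16.435,27.02): [(0, 13.714) (17.0364, 29.449) (18.4108, 35) (0, 35)]  |A|=232.4175
4. ⊥bis P2·P3 via (19.385,17.395): [(0, 13.714) (17.0364, 29.449) (18.4108, 35) (0, 35)]  |A|=232.4175
5. ⊥bis P2·P4 via (4.7,27.165): [(0, 26.7977) (15.4753, 28.0071) (17.0364, 29.449) (18.4108, 35) (0, 35)]  |A|=131.181
6. ⊥bis P2·P5 via (17.41,16.865): [(0, 26.7977) (15.4753, 28.0071) (17.0364, 29.449) (18.4108, 35) (0, 35)]  |A|=131.181
7. canonical 5-gon: [(0, 26.7977) (15.4753, 28.0071) (17.0364, 29.449) (18.4108, 35) (0, 35)]
8. shoelace: 131.181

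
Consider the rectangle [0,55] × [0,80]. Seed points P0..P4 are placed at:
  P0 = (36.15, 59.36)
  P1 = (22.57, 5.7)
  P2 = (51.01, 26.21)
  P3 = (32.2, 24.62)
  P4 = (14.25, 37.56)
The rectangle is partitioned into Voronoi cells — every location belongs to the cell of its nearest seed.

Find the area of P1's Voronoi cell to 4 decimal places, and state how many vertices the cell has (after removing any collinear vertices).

1. box [0,55]×[0,80]: [(0, 0) (55, 0) (55, 80) (0, 80)]
2. ⊥bis P1·P0 via (29.36,32.53): [(0, 39.9603) (0, 0) (55, 0) (55, 26.0412)]  |A|=1815.0396
3. ⊥bis P1·P2 via (36.79,15.955): [(23.8268, 33.9303) (0, 39.9603) (0, 0) (48.2962, 0)]  |A|=1295.4157
4. ⊥bis P1·P3 via (27.385,15.16): [(43.1501, 7.1358) (0, 29.0986) (0, 0) (48.2962, 0)]  |A|=800.119
5. ⊥bis P1·P4 via (18.41,21.63): [(43.1501, 7.1358) (15.9405, 20.9851) (0, 16.8224) (0, 0) (48.2962, 0)]  |A|=702.2749
6. canonical 5-gon: [(43.1501, 7.1358) (15.9405, 20.9851) (0, 16.8224) (0, 0) (48.2962, 0)]
7. shoelace: 702.2749

Area of P1's cell: 702.2749 (5 vertices)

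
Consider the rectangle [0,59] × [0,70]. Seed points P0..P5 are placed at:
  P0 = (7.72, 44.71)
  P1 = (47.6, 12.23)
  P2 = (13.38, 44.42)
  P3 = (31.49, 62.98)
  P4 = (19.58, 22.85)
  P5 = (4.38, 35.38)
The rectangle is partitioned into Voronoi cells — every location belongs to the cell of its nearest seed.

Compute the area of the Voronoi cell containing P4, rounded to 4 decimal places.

1. box [0,59]×[0,70]: [(0, 0) (59, 0) (59, 70) (0, 70)]
2. ⊥bis P4·P0 via (13.65,33.78): [(0, 26.3743) (0, 0) (59, 0) (59, 58.3843)]  |A|=2500.3795
3. ⊥bis P4·P1 via (33.59,17.54): [(46.5003, 51.6027) (0, 26.3743) (0, 0) (26.9421, 0)]  |A|=1308.3477
4. ⊥bis P4·P2 via (16.48,33.635): [(42.528, 41.1221) (9.893, 31.7416) (0, 26.3743) (0, 0) (26.9421, 0)]  |A|=1155.962
5. ⊥bis P4·P3 via (25.535,42.915): [(41.4206, 38.2004) (36.9643, 39.5229) (9.893, 31.7416) (0, 26.3743) (0, 0) (26.9421, 0)]  |A|=1148.7196
6. ⊥bis P4·P5 via (11.98,29.115): [(41.4206, 38.2004) (36.9643, 39.5229) (15.4657, 33.3435) (0, 14.5822) (0, 0) (26.9421, 0)]  |A|=1050.5012
7. canonical 6-gon: [(41.4206, 38.2004) (36.9643, 39.5229) (15.4657, 33.3435) (0, 14.5822) (0, 0) (26.9421, 0)]
8. shoelace: 1050.5012

Area of P4's cell: 1050.5012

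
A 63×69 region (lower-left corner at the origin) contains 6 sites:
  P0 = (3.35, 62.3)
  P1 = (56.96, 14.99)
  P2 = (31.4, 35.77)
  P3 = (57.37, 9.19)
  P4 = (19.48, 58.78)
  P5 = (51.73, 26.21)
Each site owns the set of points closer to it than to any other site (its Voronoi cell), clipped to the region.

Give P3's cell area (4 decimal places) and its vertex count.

1. box [0,63]×[0,69]: [(0, 0) (63, 0) (63, 69) (0, 69)]
2. ⊥bis P3·P0 via (30.36,35.745): [(0, 4.8648) (0, 0) (63, 0) (63, 68.9443)]  |A|=2324.9856
3. ⊥bis P3·P1 via (57.165,12.09): [(3.3644, 8.2869) (0, 4.8648) (0, 0) (63, 0) (63, 12.5025)]  |A|=642.0157
4. ⊥bis P3·P2 via (44.385,22.48): [(31.9248, 10.3058) (21.377, 0) (63, 0) (63, 12.5025)]  |A|=408.7372
5. ⊥bis P3·P4 via (38.425,33.985): [(31.9248, 10.3058) (21.377, 0) (63, 0) (63, 12.5025)]  |A|=408.7372
6. ⊥bis P3·P5 via (54.55,17.7): [(32.3207, 10.3338) (31.765, 10.1496) (21.377, 0) (63, 0) (63, 12.5025)]  |A|=408.7085
7. canonical 5-gon: [(32.3207, 10.3338) (31.765, 10.1496) (21.377, 0) (63, 0) (63, 12.5025)]
8. shoelace: 408.7085

Area of P3's cell: 408.7085 (5 vertices)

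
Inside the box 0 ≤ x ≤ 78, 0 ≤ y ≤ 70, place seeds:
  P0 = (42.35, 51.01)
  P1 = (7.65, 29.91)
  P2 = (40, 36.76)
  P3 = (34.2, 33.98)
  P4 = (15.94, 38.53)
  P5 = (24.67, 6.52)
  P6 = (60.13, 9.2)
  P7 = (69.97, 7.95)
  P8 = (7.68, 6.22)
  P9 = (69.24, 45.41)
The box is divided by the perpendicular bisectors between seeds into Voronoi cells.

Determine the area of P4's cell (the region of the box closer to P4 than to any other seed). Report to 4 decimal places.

Area of P4's cell: 851.6279

1. box [0,78]×[0,70]: [(0, 0) (78, 0) (78, 70) (0, 70)]
2. ⊥bis P4·P0 via (29.145,44.77): [(0, 0) (50.301, 0) (17.2226, 70) (0, 70)]  |A|=2363.3258
3. ⊥bis P4·P1 via (11.795,34.22): [(0, 45.5635) (47.3772, 0) (50.301, 0) (17.2226, 70) (0, 70)]  |A|=1283.9915
4. ⊥bis P4·P2 via (27.97,37.645): [(0, 45.5635) (26.6659, 19.9184) (28.5818, 45.9618) (17.2226, 70) (0, 70)]  |A|=928.0234
5. ⊥bis P4·P3 via (25.07,36.255): [(0, 45.5635) (22.0947, 24.3146) (27.8661, 47.4763) (17.2226, 70) (0, 70)]  |A|=851.6279
6. ⊥bis P4·P5 via (20.305,22.525): [(0, 45.5635) (22.0947, 24.3146) (27.8661, 47.4763) (17.2226, 70) (0, 70)]  |A|=851.6279
7. ⊥bis P4·P6 via (38.035,23.865): [(0, 45.5635) (22.0947, 24.3146) (27.8661, 47.4763) (17.2226, 70) (0, 70)]  |A|=851.6279
8. ⊥bis P4·P7 via (42.955,23.24): [(0, 45.5635) (22.0947, 24.3146) (27.8661, 47.4763) (17.2226, 70) (0, 70)]  |A|=851.6279
9. ⊥bis P4·P8 via (11.81,22.375): [(0, 45.5635) (22.0947, 24.3146) (27.8661, 47.4763) (17.2226, 70) (0, 70)]  |A|=851.6279
10. ⊥bis P4·P9 via (42.59,41.97): [(0, 45.5635) (22.0947, 24.3146) (27.8661, 47.4763) (17.2226, 70) (0, 70)]  |A|=851.6279
11. canonical 5-gon: [(0, 45.5635) (22.0947, 24.3146) (27.8661, 47.4763) (17.2226, 70) (0, 70)]
12. shoelace: 851.6279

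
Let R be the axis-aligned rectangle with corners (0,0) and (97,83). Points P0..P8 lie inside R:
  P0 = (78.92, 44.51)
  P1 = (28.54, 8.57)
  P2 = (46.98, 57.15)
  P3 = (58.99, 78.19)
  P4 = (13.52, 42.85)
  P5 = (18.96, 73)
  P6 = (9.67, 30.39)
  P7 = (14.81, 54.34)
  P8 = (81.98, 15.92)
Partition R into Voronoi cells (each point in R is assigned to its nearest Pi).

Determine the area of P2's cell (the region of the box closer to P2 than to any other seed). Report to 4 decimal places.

1. box [0,97]×[0,83]: [(0, 0) (97, 0) (97, 83) (0, 83)]
2. ⊥bis P2·P0 via (62.95,50.83): [(0, 0) (42.8344, 0) (75.681, 83) (0, 83)]  |A|=4918.3913
3. ⊥bis P2·P1 via (37.76,32.86): [(0, 47.1929) (53.4775, 26.894) (75.681, 83) (0, 83)]  |A|=3080.5175
4. ⊥bis P2·P3 via (52.985,67.67): [(0, 47.1929) (53.4775, 26.894) (66.55, 59.9269) (26.1288, 83) (0, 83)]  |A|=2508.8545
5. ⊥bis P2·P4 via (30.25,50): [(37.5394, 32.9437) (53.4775, 26.894) (66.55, 59.9269) (26.1288, 83) (16.1466, 83)]  |A|=1432.6468
6. ⊥bis P2·P5 via (32.97,65.075): [(27.7507, 55.8481) (37.5394, 32.9437) (53.4775, 26.894) (66.55, 59.9269) (38.9649, 75.6729)]  |A|=1128.8086
7. ⊥bis P2·P6 via (28.325,43.77): [(27.7507, 55.8481) (37.5394, 32.9437) (53.4775, 26.894) (66.55, 59.9269) (38.9649, 75.6729)]  |A|=1128.8086
8. ⊥bis P2·P7 via (30.895,55.745): [(30.4666, 60.6494) (31.6914, 46.6273) (37.5394, 32.9437) (53.4775, 26.894) (66.55, 59.9269) (38.9649, 75.6729)]  |A|=1106.8265
9. ⊥bis P2·P8 via (64.48,36.535): [(30.4666, 60.6494) (31.6914, 46.6273) (37.5394, 32.9437) (53.2324, 26.987) (53.6569, 27.3473) (66.55, 59.9269) (38.9649, 75.6729)]  |A|=1106.7626
10. canonical 7-gon: [(30.4666, 60.6494) (31.6914, 46.6273) (37.5394, 32.9437) (53.2324, 26.987) (53.6569, 27.3473) (66.55, 59.9269) (38.9649, 75.6729)]
11. shoelace: 1106.7626

Area of P2's cell: 1106.7626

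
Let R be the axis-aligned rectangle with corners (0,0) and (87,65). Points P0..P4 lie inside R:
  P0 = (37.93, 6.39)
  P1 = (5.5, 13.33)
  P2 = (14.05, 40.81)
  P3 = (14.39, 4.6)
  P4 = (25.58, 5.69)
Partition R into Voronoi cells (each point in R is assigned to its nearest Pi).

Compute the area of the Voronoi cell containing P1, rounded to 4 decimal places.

1. box [0,87]×[0,65]: [(0, 0) (87, 0) (87, 65) (0, 65)]
2. ⊥bis P1·P0 via (21.715,9.86): [(0, 0) (19.605, 0) (33.5149, 65) (0, 65)]  |A|=1726.3965
3. ⊥bis P1·P2 via (9.775,27.07): [(0, 30.1113) (0, 0) (19.605, 0) (24.4226, 22.5126)]  |A|=588.3788
4. ⊥bis P1·P3 via (9.945,8.965): [(23.5235, 22.7924) (0, 30.1113) (0, 0) (1.1413, 0)]  |A|=367.1691
5. ⊥bis P1·P4 via (15.54,9.51): [(18.7404, 17.9216) (20.9038, 23.6074) (0, 30.1113) (0, 0) (1.1413, 0)]  |A|=358.8398
6. canonical 5-gon: [(18.7404, 17.9216) (20.9038, 23.6074) (0, 30.1113) (0, 0) (1.1413, 0)]
7. shoelace: 358.8398

Area of P1's cell: 358.8398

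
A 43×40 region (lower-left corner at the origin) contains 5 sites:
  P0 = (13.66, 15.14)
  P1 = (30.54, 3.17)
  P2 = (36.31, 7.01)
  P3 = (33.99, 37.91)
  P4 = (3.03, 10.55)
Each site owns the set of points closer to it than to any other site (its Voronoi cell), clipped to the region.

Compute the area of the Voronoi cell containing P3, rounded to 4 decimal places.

Area of P3's cell: 428.0347

1. box [0,43]×[0,40]: [(0, 0) (43, 0) (43, 40) (0, 40)]
2. ⊥bis P3·P0 via (23.825,26.525): [(43, 9.4048) (43, 40) (8.7327, 40)]  |A|=524.2075
3. ⊥bis P3·P1 via (32.265,20.54): [(30.311, 20.7341) (43, 19.4739) (43, 40) (8.7327, 40)]  |A|=460.3237
4. ⊥bis P3·P2 via (35.15,22.46): [(28.9032, 21.991) (43, 23.0494) (43, 40) (8.7327, 40)]  |A|=428.0347
5. ⊥bis P3·P4 via (18.51,24.23): [(28.9032, 21.991) (43, 23.0494) (43, 40) (8.7327, 40)]  |A|=428.0347
6. canonical 4-gon: [(28.9032, 21.991) (43, 23.0494) (43, 40) (8.7327, 40)]
7. shoelace: 428.0347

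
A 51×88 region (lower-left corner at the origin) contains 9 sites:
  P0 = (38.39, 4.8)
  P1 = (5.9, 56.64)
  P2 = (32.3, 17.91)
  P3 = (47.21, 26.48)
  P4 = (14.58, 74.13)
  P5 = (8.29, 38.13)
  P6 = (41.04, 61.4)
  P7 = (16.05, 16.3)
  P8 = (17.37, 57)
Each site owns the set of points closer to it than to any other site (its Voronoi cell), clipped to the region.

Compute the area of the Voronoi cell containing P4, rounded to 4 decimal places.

1. box [0,51]×[0,88]: [(0, 0) (51, 0) (51, 88) (0, 88)]
2. ⊥bis P4·P0 via (26.485,39.465): [(0, 30.3693) (51, 47.8842) (51, 88) (0, 88)]  |A|=2492.5372
3. ⊥bis P4·P1 via (10.24,65.385): [(0, 70.4669) (47.7516, 46.7686) (51, 47.8842) (51, 88) (0, 88)]  |A|=1535.1724
4. ⊥bis P4·P2 via (23.44,46.02): [(0, 70.4669) (39.2311, 50.9972) (51, 54.7066) (51, 88) (0, 88)]  |A|=1483.4051
5. ⊥bis P4·P3 via (30.895,50.305): [(0, 70.4669) (34.9839, 53.105) (51, 64.0726) (51, 88) (0, 88)]  |A|=1388.1214
6. ⊥bis P4·P5 via (11.435,56.13): [(0, 70.4669) (34.9839, 53.105) (51, 64.0726) (51, 88) (0, 88)]  |A|=1388.1214
7. ⊥bis P4·P6 via (27.81,67.765): [(0, 70.4669) (23.4992, 58.8047) (37.5451, 88) (0, 88)]  |A|=754.0769
8. ⊥bis P4·P7 via (15.315,45.215): [(0, 70.4669) (23.4992, 58.8047) (37.5451, 88) (0, 88)]  |A|=754.0769
9. ⊥bis P4·P8 via (15.975,65.565): [(0, 70.4669) (11.384, 64.8173) (27.6678, 67.4694) (37.5451, 88) (0, 88)]  |A|=689.0574
10. canonical 5-gon: [(0, 70.4669) (11.384, 64.8173) (27.6678, 67.4694) (37.5451, 88) (0, 88)]
11. shoelace: 689.0574

Area of P4's cell: 689.0574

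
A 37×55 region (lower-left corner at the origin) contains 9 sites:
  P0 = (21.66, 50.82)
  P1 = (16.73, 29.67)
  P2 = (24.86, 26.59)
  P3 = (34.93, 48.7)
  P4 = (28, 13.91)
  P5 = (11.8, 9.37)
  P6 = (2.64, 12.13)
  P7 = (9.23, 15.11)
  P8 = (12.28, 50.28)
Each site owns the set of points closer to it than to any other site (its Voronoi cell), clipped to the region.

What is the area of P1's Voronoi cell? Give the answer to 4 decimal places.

1. box [0,37]×[0,55]: [(0, 0) (37, 0) (37, 55) (0, 55)]
2. ⊥bis P1·P0 via (19.195,40.245): [(0, 44.7193) (0, 0) (37, 0) (37, 36.0947)]  |A|=1495.0591
3. ⊥bis P1·P2 via (20.795,28.13): [(24.8824, 38.9193) (0, 44.7193) (0, 0) (10.1381, 0)]  |A|=753.647
4. ⊥bis P1·P3 via (25.83,39.185): [(24.8824, 38.9193) (0, 44.7193) (0, 0) (10.1381, 0)]  |A|=753.647
5. ⊥bis P1·P4 via (22.365,21.79): [(16.9173, 17.8943) (24.8824, 38.9193) (0, 44.7193) (0, 5.7968)]  |A|=613.9069
6. ⊥bis P1·P5 via (14.265,19.52): [(17.2578, 18.7932) (24.8824, 38.9193) (0, 44.7193) (0, 22.9844)]  |A|=460.0535
7. ⊥bis P1·P6 via (9.685,20.9): [(10.1627, 20.5163) (17.2578, 18.7932) (24.8824, 38.9193) (0, 44.7193) (0, 28.68)]  |A|=431.1119
8. ⊥bis P1·P7 via (12.98,22.39): [(17.6995, 19.959) (24.8824, 38.9193) (0, 44.7193) (0, 29.0761)]  |A|=395.158
9. ⊥bis P1·P8 via (14.505,39.975): [(17.6995, 19.959) (24.8824, 38.9193) (17.5411, 40.6305) (0, 36.8432) (0, 29.0761)]  |A|=326.0801
10. canonical 5-gon: [(17.6995, 19.959) (24.8824, 38.9193) (17.5411, 40.6305) (0, 36.8432) (0, 29.0761)]
11. shoelace: 326.0801

Area of P1's cell: 326.0801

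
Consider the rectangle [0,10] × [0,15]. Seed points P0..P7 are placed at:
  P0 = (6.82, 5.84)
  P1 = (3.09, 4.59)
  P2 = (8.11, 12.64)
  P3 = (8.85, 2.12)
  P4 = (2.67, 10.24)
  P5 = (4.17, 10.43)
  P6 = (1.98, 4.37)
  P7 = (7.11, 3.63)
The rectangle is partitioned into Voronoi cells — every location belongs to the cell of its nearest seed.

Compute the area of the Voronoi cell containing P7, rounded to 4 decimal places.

1. box [0,10]×[0,15]: [(0, 0) (10, 0) (10, 15) (0, 15)]
2. ⊥bis P7·P0 via (6.965,4.735): [(0, 3.821) (0, 0) (10, 0) (10, 5.1333)]  |A|=44.7715
3. ⊥bis P7·P1 via (5.1,4.11): [(5.1937, 4.5026) (4.1185, 0) (10, 0) (10, 5.1333)]  |A|=25.5768
4. ⊥bis P7·P2 via (7.61,8.135): [(5.1937, 4.5026) (4.1185, 0) (10, 0) (10, 5.1333)]  |A|=25.5768
5. ⊥bis P7·P3 via (7.98,2.875): [(9.932, 5.1243) (5.1937, 4.5026) (4.1185, 0) (5.485, 0)]  |A|=13.8342
6. ⊥bis P7·P4 via (4.89,6.935): [(9.932, 5.1243) (5.1937, 4.5026) (4.1185, 0) (5.485, 0)]  |A|=13.8342
7. ⊥bis P7·P5 via (5.64,7.03): [(9.932, 5.1243) (5.1937, 4.5026) (4.1185, 0) (5.485, 0)]  |A|=13.8342
8. ⊥bis P7·P6 via (4.545,4): [(9.932, 5.1243) (5.1937, 4.5026) (4.1185, 0) (5.485, 0)]  |A|=13.8342
9. canonical 4-gon: [(9.932, 5.1243) (5.1937, 4.5026) (4.1185, 0) (5.485, 0)]
10. shoelace: 13.8342

Area of P7's cell: 13.8342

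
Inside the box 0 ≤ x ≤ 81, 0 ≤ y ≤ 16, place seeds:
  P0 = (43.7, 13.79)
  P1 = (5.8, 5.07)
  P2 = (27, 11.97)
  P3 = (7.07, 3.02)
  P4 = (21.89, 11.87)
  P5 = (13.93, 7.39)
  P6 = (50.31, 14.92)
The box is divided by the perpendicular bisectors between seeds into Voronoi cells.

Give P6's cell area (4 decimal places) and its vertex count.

Area of P6's cell: 526.5375 (4 vertices)

1. box [0,81]×[0,16]: [(0, 0) (81, 0) (81, 16) (0, 16)]
2. ⊥bis P6·P0 via (47.005,14.355): [(49.459, 0) (81, 0) (81, 16) (46.7238, 16)]  |A|=526.5375
3. ⊥bis P6·P1 via (28.055,9.995): [(49.459, 0) (81, 0) (81, 16) (46.7238, 16)]  |A|=526.5375
4. ⊥bis P6·P2 via (38.655,13.445): [(49.459, 0) (81, 0) (81, 16) (46.7238, 16)]  |A|=526.5375
5. ⊥bis P6·P3 via (28.69,8.97): [(49.459, 0) (81, 0) (81, 16) (46.7238, 16)]  |A|=526.5375
6. ⊥bis P6·P4 via (36.1,13.395): [(49.459, 0) (81, 0) (81, 16) (46.7238, 16)]  |A|=526.5375
7. ⊥bis P6·P5 via (32.12,11.155): [(49.459, 0) (81, 0) (81, 16) (46.7238, 16)]  |A|=526.5375
8. canonical 4-gon: [(49.459, 0) (81, 0) (81, 16) (46.7238, 16)]
9. shoelace: 526.5375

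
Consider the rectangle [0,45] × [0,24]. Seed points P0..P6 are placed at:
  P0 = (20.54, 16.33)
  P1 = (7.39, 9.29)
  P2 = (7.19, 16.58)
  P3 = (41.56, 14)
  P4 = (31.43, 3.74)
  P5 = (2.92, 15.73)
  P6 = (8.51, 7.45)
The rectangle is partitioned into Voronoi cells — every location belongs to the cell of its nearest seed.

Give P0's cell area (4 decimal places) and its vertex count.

Area of P0's cell: 256.8036 (6 vertices)

1. box [0,45]×[0,24]: [(0, 0) (45, 0) (45, 24) (0, 24)]
2. ⊥bis P0·P1 via (13.965,12.81): [(20.823, 0) (45, 0) (45, 24) (7.9743, 24)]  |A|=734.4326
3. ⊥bis P0·P2 via (13.865,16.455): [(13.8024, 13.1137) (20.823, 0) (45, 0) (45, 24) (14.0063, 24)]  |A|=701.5995
4. ⊥bis P0·P3 via (31.05,15.165): [(13.8024, 13.1137) (20.823, 0) (29.369, 0) (32.0293, 24) (14.0063, 24)]  |A|=358.3796
5. ⊥bis P0·P4 via (25.985,10.035): [(13.8024, 13.1137) (18.7848, 3.8071) (30.9582, 14.3367) (32.0293, 24) (14.0063, 24)]  |A|=263.216
6. ⊥bis P0·P5 via (11.73,16.03): [(13.8024, 13.1137) (18.7848, 3.8071) (30.9582, 14.3367) (32.0293, 24) (14.0063, 24)]  |A|=263.216
7. ⊥bis P0·P6 via (14.525,11.89): [(13.8024, 13.1137) (14.2794, 12.2227) (19.8264, 4.708) (30.9582, 14.3367) (32.0293, 24) (14.0063, 24)]  |A|=256.8036
8. canonical 6-gon: [(13.8024, 13.1137) (14.2794, 12.2227) (19.8264, 4.708) (30.9582, 14.3367) (32.0293, 24) (14.0063, 24)]
9. shoelace: 256.8036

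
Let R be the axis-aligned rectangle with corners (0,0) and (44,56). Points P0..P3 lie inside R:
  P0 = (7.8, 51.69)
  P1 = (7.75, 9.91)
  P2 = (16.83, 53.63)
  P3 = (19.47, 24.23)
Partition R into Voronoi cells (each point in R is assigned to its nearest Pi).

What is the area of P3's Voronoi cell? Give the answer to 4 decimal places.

Area of P3's cell: 1202.6640

1. box [0,44]×[0,56]: [(0, 0) (44, 0) (44, 56) (0, 56)]
2. ⊥bis P3·P0 via (13.635,37.96): [(0, 32.1654) (0, 0) (44, 0) (44, 50.8646)]  |A|=1826.6588
3. ⊥bis P3·P1 via (13.61,17.07): [(0, 32.1654) (0, 28.2089) (34.4669, 0) (44, 0) (44, 50.8646)]  |A|=1340.5225
4. ⊥bis P3·P2 via (18.15,38.93): [(15.3194, 38.6758) (0, 32.1654) (0, 28.2089) (34.4669, 0) (44, 0) (44, 41.2512)]  |A|=1202.664
5. canonical 6-gon: [(15.3194, 38.6758) (0, 32.1654) (0, 28.2089) (34.4669, 0) (44, 0) (44, 41.2512)]
6. shoelace: 1202.664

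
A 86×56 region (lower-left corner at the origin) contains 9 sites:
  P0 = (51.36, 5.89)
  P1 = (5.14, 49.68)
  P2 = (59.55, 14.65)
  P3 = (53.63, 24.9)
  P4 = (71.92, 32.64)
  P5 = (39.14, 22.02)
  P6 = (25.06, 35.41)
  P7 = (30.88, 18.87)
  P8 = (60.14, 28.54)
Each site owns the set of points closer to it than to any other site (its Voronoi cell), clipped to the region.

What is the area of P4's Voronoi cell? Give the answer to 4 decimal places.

Area of P4's cell: 887.9619

1. box [0,86]×[0,56]: [(0, 0) (86, 0) (86, 56) (0, 56)]
2. ⊥bis P4·P0 via (61.64,19.265): [(86, 0.5419) (86, 56) (13.8452, 56)]  |A|=2000.7825
3. ⊥bis P4·P1 via (38.53,41.16): [(37.6484, 37.7049) (86, 0.5419) (86, 56) (42.3167, 56)]  |A|=1740.3385
4. ⊥bis P4·P2 via (65.735,23.645): [(38.7886, 42.1735) (86, 9.7107) (86, 56) (42.3167, 56)]  |A|=1394.686
5. ⊥bis P4·P3 via (62.775,28.77): [(64.6191, 24.4123) (86, 9.7107) (86, 56) (51.2518, 56)]  |A|=1043.6621
6. ⊥bis P4·P5 via (55.53,27.33): [(64.6191, 24.4123) (86, 9.7107) (86, 56) (51.2518, 56)]  |A|=1043.6621
7. ⊥bis P4·P6 via (48.49,34.025): [(64.6191, 24.4123) (86, 9.7107) (86, 56) (51.2518, 56)]  |A|=1043.6621
8. ⊥bis P4·P7 via (51.4,25.755): [(64.6191, 24.4123) (86, 9.7107) (86, 56) (51.2518, 56)]  |A|=1043.6621
9. ⊥bis P4·P8 via (66.03,30.59): [(69.3005, 21.1934) (86, 9.7107) (86, 56) (57.1861, 56)]  |A|=887.9619
10. canonical 4-gon: [(69.3005, 21.1934) (86, 9.7107) (86, 56) (57.1861, 56)]
11. shoelace: 887.9619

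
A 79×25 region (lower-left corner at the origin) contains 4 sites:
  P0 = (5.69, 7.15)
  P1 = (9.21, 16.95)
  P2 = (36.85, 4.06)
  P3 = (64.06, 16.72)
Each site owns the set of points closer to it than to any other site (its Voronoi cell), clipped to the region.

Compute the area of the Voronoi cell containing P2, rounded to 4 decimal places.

1. box [0,79]×[0,25]: [(0, 0) (79, 0) (79, 25) (0, 25)]
2. ⊥bis P2·P0 via (21.27,5.605): [(20.7142, 0) (79, 0) (79, 25) (23.1933, 25)]  |A|=1426.1563
3. ⊥bis P2·P1 via (23.03,10.505): [(21.4118, 7.0351) (20.7142, 0) (79, 0) (79, 25) (29.7898, 25)]  |A|=1366.904
4. ⊥bis P2·P3 via (50.455,10.39): [(21.4118, 7.0351) (20.7142, 0) (55.2892, 0) (43.6574, 25) (29.7898, 25)]  |A|=628.736
5. canonical 5-gon: [(21.4118, 7.0351) (20.7142, 0) (55.2892, 0) (43.6574, 25) (29.7898, 25)]
6. shoelace: 628.736

Area of P2's cell: 628.7360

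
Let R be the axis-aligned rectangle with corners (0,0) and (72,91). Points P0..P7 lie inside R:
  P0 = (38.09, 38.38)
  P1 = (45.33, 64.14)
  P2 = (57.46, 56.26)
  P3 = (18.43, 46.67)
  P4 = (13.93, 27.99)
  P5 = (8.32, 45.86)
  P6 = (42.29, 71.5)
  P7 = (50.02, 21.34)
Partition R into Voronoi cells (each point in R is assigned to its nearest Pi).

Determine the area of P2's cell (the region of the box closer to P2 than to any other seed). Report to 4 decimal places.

Area of P2's cell: 813.5684

1. box [0,72]×[0,91]: [(0, 0) (72, 0) (72, 91) (0, 91)]
2. ⊥bis P2·P0 via (47.775,47.32): [(72, 21.0763) (72, 91) (7.455, 91)]  |A|=2256.6142
3. ⊥bis P2·P1 via (51.395,60.2): [(44.9887, 50.3385) (72, 21.0763) (72, 91) (71.4036, 91)]  |A|=956.4919
4. ⊥bis P2·P3 via (37.945,51.465): [(44.9887, 50.3385) (72, 21.0763) (72, 91) (71.4036, 91)]  |A|=956.4919
5. ⊥bis P2·P4 via (35.695,42.125): [(44.9887, 50.3385) (72, 21.0763) (72, 91) (71.4036, 91)]  |A|=956.4919
6. ⊥bis P2·P5 via (32.89,51.06): [(44.9887, 50.3385) (72, 21.0763) (72, 91) (71.4036, 91)]  |A|=956.4919
7. ⊥bis P2·P6 via (49.875,63.88): [(60.9422, 74.8963) (44.9887, 50.3385) (72, 21.0763) (72, 85.9034)]  |A|=923.5108
8. ⊥bis P2·P7 via (53.74,38.8): [(60.9422, 74.8963) (44.9887, 50.3385) (56.1047, 38.2962) (72, 34.9096) (72, 85.9034)]  |A|=813.5684
9. canonical 5-gon: [(60.9422, 74.8963) (44.9887, 50.3385) (56.1047, 38.2962) (72, 34.9096) (72, 85.9034)]
10. shoelace: 813.5684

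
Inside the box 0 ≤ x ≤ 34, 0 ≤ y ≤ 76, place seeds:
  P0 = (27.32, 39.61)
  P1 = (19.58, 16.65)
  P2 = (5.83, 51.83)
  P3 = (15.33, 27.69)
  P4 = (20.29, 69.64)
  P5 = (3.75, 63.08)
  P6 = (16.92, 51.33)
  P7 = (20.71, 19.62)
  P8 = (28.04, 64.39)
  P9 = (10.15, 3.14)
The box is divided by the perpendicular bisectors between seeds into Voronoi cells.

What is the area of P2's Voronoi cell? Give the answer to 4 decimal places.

Area of P2's cell: 223.1740

1. box [0,34]×[0,76]: [(0, 0) (34, 0) (34, 76) (0, 76)]
2. ⊥bis P2·P0 via (16.575,45.72): [(0, 16.5713) (33.7933, 76) (0, 76)]  |A|=1004.1459
3. ⊥bis P2·P1 via (12.705,34.24): [(0, 29.2743) (9.2875, 32.9043) (33.7933, 76) (0, 76)]  |A|=945.1564
4. ⊥bis P2·P3 via (10.58,39.76): [(0, 35.5964) (13.9372, 41.0812) (33.7933, 76) (0, 76)]  |A|=871.568
5. ⊥bis P2·P4 via (13.06,60.735): [(0, 71.3385) (0, 35.5964) (13.9372, 41.0812) (21.3061, 54.04)]  |A|=450.8578
6. ⊥bis P2·P5 via (4.79,57.455): [(14.8166, 59.3088) (0, 56.5694) (0, 35.5964) (13.9372, 41.0812) (21.3061, 54.04)]  |A|=341.4441
7. ⊥bis P2·P6 via (11.375,51.58): [(11.6975, 58.7321) (0, 56.5694) (0, 35.5964) (10.8468, 39.865)]  |A|=223.174
8. ⊥bis P2·P7 via (13.27,35.725): [(11.6975, 58.7321) (0, 56.5694) (0, 35.5964) (10.8468, 39.865)]  |A|=223.174
9. ⊥bis P2·P8 via (16.935,58.11): [(11.6975, 58.7321) (0, 56.5694) (0, 35.5964) (10.8468, 39.865)]  |A|=223.174
10. ⊥bis P2·P9 via (7.99,27.485): [(11.6975, 58.7321) (0, 56.5694) (0, 35.5964) (10.8468, 39.865)]  |A|=223.174
11. canonical 4-gon: [(11.6975, 58.7321) (0, 56.5694) (0, 35.5964) (10.8468, 39.865)]
12. shoelace: 223.174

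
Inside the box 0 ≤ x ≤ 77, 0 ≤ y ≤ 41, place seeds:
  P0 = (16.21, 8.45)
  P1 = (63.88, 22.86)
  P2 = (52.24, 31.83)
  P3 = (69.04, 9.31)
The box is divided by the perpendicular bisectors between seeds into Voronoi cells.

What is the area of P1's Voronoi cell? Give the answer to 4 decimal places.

Area of P1's cell: 506.2881

1. box [0,77]×[0,41]: [(0, 0) (77, 0) (77, 41) (0, 41)]
2. ⊥bis P1·P0 via (40.045,15.655): [(44.7773, 0) (77, 0) (77, 41) (32.3835, 41)]  |A|=1575.2027
3. ⊥bis P1·P2 via (58.06,27.345): [(42.5825, 7.2605) (44.7773, 0) (77, 0) (77, 41) (68.5828, 41)]  |A|=964.531
4. ⊥bis P1·P3 via (66.46,16.085): [(42.5825, 7.2605) (42.6553, 7.0199) (77, 20.0988) (77, 41) (68.5828, 41)]  |A|=506.2881
5. canonical 5-gon: [(42.5825, 7.2605) (42.6553, 7.0199) (77, 20.0988) (77, 41) (68.5828, 41)]
6. shoelace: 506.2881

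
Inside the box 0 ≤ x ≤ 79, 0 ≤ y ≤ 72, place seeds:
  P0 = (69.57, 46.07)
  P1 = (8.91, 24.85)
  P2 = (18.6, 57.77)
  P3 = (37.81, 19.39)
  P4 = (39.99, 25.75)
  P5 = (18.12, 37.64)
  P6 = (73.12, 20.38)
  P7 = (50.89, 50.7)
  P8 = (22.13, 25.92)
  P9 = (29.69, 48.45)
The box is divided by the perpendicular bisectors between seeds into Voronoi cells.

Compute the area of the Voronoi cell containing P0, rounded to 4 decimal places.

1. box [0,79]×[0,72]: [(0, 0) (79, 0) (79, 72) (0, 72)]
2. ⊥bis P0·P1 via (39.24,35.46): [(51.6446, 0) (79, 0) (79, 72) (26.4576, 72)]  |A|=2876.3209
3. ⊥bis P0·P2 via (44.085,51.92): [(39.884, 33.6189) (51.6446, 0) (79, 0) (79, 72) (48.6943, 72)]  |A|=2449.5871
4. ⊥bis P0·P3 via (53.69,32.73): [(42.6867, 45.8284) (79, 2.6009) (79, 72) (48.6943, 72)]  |A|=1656.6308
5. ⊥bis P0·P4 via (54.78,35.91): [(44.0091, 51.5893) (71.657, 11.342) (79, 2.6009) (79, 72) (48.6943, 72)]  |A|=1550.3805
6. ⊥bis P0·P5 via (43.845,41.855): [(44.0091, 51.5893) (71.657, 11.342) (79, 2.6009) (79, 72) (48.6943, 72)]  |A|=1550.3805
7. ⊥bis P0·P6 via (71.345,33.225): [(44.0091, 51.5893) (57.9007, 31.3672) (79, 34.2828) (79, 72) (48.6943, 72)]  |A|=1202.7473
8. ⊥bis P0·P7 via (60.23,48.385): [(56.5128, 33.3876) (57.9007, 31.3672) (79, 34.2828) (79, 72) (66.0832, 72)]  |A|=696.7903
9. ⊥bis P0·P8 via (45.85,35.995): [(56.5128, 33.3876) (57.9007, 31.3672) (79, 34.2828) (79, 72) (66.0832, 72)]  |A|=696.7903
10. ⊥bis P0·P9 via (49.63,47.26): [(56.5128, 33.3876) (57.9007, 31.3672) (79, 34.2828) (79, 72) (66.0832, 72)]  |A|=696.7903
11. canonical 5-gon: [(56.5128, 33.3876) (57.9007, 31.3672) (79, 34.2828) (79, 72) (66.0832, 72)]
12. shoelace: 696.7903

Area of P0's cell: 696.7903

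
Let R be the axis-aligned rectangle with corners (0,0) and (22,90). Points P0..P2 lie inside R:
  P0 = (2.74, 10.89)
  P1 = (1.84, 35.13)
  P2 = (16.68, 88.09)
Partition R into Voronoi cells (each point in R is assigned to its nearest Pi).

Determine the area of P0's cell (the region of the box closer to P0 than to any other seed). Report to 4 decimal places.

Area of P0's cell: 513.3346

1. box [0,22]×[0,90]: [(0, 0) (22, 0) (22, 90) (0, 90)]
2. ⊥bis P0·P1 via (2.29,23.01): [(0, 22.925) (0, 0) (22, 0) (22, 23.7418)]  |A|=513.3346
3. ⊥bis P0·P2 via (9.71,49.49): [(0, 22.925) (0, 0) (22, 0) (22, 23.7418)]  |A|=513.3346
4. canonical 4-gon: [(0, 22.925) (0, 0) (22, 0) (22, 23.7418)]
5. shoelace: 513.3346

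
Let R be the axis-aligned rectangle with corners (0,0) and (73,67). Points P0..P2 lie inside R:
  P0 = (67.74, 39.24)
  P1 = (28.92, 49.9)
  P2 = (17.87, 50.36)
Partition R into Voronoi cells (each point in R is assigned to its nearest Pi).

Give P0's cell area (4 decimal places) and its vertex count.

1. box [0,73]×[0,67]: [(0, 0) (73, 0) (73, 67) (0, 67)]
2. ⊥bis P0·P1 via (48.33,44.57): [(36.091, 0) (73, 0) (73, 67) (54.4893, 67)]  |A|=1856.5586
3. ⊥bis P0·P2 via (42.805,44.8): [(36.091, 0) (73, 0) (73, 67) (54.4893, 67)]  |A|=1856.5586
4. canonical 4-gon: [(36.091, 0) (73, 0) (73, 67) (54.4893, 67)]
5. shoelace: 1856.5586

Area of P0's cell: 1856.5586 (4 vertices)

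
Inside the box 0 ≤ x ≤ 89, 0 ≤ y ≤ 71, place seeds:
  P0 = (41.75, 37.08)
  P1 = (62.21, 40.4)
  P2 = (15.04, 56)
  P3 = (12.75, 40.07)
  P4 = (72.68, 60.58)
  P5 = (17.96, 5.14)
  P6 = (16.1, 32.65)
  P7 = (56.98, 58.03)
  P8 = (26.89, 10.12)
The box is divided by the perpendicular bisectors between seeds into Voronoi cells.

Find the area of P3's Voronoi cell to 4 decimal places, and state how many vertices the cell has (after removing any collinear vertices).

1. box [0,89]×[0,71]: [(0, 0) (89, 0) (89, 71) (0, 71)]
2. ⊥bis P3·P0 via (27.25,38.575): [(0, 0) (23.2728, 0) (30.5931, 71) (0, 71)]  |A|=1912.2399
3. ⊥bis P3·P1 via (37.48,40.235): [(0, 0) (23.2728, 0) (30.5931, 71) (0, 71)]  |A|=1912.2399
4. ⊥bis P3·P2 via (13.895,48.035): [(0, 50.0325) (0, 0) (23.2728, 0) (28.0161, 46.005)]  |A|=1236.189
5. ⊥bis P3·P4 via (42.715,50.325): [(0, 50.0325) (0, 0) (23.2728, 0) (28.0161, 46.005)]  |A|=1236.189
6. ⊥bis P3·P5 via (15.355,22.605): [(0, 50.0325) (0, 20.3147) (25.7635, 24.1575) (28.0161, 46.005)]  |A|=693.3939
7. ⊥bis P3·P6 via (14.425,36.36): [(0, 50.0325) (0, 29.8474) (27.6366, 42.3248) (28.0161, 46.005)]  |A|=331.2407
8. ⊥bis P3·P7 via (34.865,49.05): [(0, 50.0325) (0, 29.8474) (27.6366, 42.3248) (28.0161, 46.005)]  |A|=331.2407
9. ⊥bis P3·P8 via (19.82,25.095): [(0, 50.0325) (0, 29.8474) (27.6366, 42.3248) (28.0161, 46.005)]  |A|=331.2407
10. canonical 4-gon: [(0, 50.0325) (0, 29.8474) (27.6366, 42.3248) (28.0161, 46.005)]
11. shoelace: 331.2407

Area of P3's cell: 331.2407 (4 vertices)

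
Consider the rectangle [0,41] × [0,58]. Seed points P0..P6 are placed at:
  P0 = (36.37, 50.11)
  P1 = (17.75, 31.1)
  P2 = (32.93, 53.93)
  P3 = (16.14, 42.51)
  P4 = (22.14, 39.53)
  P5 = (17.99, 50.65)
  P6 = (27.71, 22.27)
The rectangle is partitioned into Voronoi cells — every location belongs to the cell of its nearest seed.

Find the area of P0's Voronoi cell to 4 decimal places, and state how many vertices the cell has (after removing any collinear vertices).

1. box [0,41]×[0,58]: [(0, 0) (41, 0) (41, 58) (0, 58)]
2. ⊥bis P0·P1 via (27.06,40.605): [(41, 26.951) (41, 58) (9.3007, 58)]  |A|=492.1167
3. ⊥bis P0·P2 via (34.65,52.02): [(24.6238, 42.9912) (41, 26.951) (41, 57.7383)]  |A|=252.0894
4. ⊥bis P0·P3 via (26.255,46.31): [(26.7743, 44.9277) (29.1774, 38.531) (41, 26.951) (41, 57.7383)]  |A|=242.8846
5. ⊥bis P0·P4 via (29.255,44.82): [(28.2122, 46.2226) (41, 29.0231) (41, 57.7383)]  |A|=183.6027
6. ⊥bis P0·P5 via (27.18,50.38): [(28.2122, 46.2226) (41, 29.0231) (41, 57.7383)]  |A|=183.6027
7. ⊥bis P0·P6 via (32.04,36.19): [(28.2122, 46.2226) (36.7639, 34.7206) (41, 33.4029) (41, 57.7383)]  |A|=174.3262
8. canonical 4-gon: [(28.2122, 46.2226) (36.7639, 34.7206) (41, 33.4029) (41, 57.7383)]
9. shoelace: 174.3262

Area of P0's cell: 174.3262 (4 vertices)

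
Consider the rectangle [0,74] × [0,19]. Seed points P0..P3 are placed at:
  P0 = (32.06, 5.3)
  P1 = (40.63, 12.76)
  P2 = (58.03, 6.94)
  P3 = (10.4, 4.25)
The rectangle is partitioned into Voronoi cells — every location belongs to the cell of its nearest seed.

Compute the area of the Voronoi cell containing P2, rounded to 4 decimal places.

Area of P2's cell: 470.9543

1. box [0,74]×[0,19]: [(0, 0) (74, 0) (74, 19) (0, 19)]
2. ⊥bis P2·P0 via (45.045,6.12): [(45.4315, 0) (74, 0) (74, 19) (44.2316, 19)]  |A|=554.2005
3. ⊥bis P2·P1 via (49.33,9.85): [(46.0353, 0) (74, 0) (74, 19) (52.3905, 19)]  |A|=470.9543
4. ⊥bis P2·P3 via (34.215,5.595): [(46.0353, 0) (74, 0) (74, 19) (52.3905, 19)]  |A|=470.9543
5. canonical 4-gon: [(46.0353, 0) (74, 0) (74, 19) (52.3905, 19)]
6. shoelace: 470.9543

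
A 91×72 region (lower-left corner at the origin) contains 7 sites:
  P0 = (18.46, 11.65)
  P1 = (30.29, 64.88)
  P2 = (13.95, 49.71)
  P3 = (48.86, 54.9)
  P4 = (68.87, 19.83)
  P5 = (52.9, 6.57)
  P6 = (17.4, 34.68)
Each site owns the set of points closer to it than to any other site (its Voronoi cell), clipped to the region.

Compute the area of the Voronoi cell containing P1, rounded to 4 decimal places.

1. box [0,91]×[0,72]: [(0, 0) (91, 0) (91, 72) (0, 72)]
2. ⊥bis P1·P0 via (24.375,38.265): [(0, 43.6822) (91, 23.4581) (91, 72) (0, 72)]  |A|=3497.1196
3. ⊥bis P1·P2 via (22.12,57.295): [(43.7941, 33.9492) (91, 23.4581) (91, 72) (8.4679, 72)]  |A|=2715.9367
4. ⊥bis P1·P3 via (39.575,59.89): [(32.292, 46.3384) (46.0832, 72) (8.4679, 72)]  |A|=482.6337
5. ⊥bis P1·P4 via (49.58,42.355): [(32.292, 46.3384) (46.0832, 72) (8.4679, 72)]  |A|=482.6337
6. ⊥bis P1·P5 via (41.595,35.725): [(32.292, 46.3384) (46.0832, 72) (8.4679, 72)]  |A|=482.6337
7. ⊥bis P1·P6 via (23.845,49.78): [(32.292, 46.3384) (46.0832, 72) (8.4679, 72)]  |A|=482.6337
8. canonical 3-gon: [(32.292, 46.3384) (46.0832, 72) (8.4679, 72)]
9. shoelace: 482.6337

Area of P1's cell: 482.6337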